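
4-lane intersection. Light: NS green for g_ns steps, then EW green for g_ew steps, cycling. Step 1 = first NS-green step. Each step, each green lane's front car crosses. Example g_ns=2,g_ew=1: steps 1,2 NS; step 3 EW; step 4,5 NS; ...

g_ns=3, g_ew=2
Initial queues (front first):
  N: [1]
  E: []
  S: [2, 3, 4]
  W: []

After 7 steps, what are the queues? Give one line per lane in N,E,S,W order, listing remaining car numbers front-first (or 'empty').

Step 1 [NS]: N:car1-GO,E:wait,S:car2-GO,W:wait | queues: N=0 E=0 S=2 W=0
Step 2 [NS]: N:empty,E:wait,S:car3-GO,W:wait | queues: N=0 E=0 S=1 W=0
Step 3 [NS]: N:empty,E:wait,S:car4-GO,W:wait | queues: N=0 E=0 S=0 W=0

N: empty
E: empty
S: empty
W: empty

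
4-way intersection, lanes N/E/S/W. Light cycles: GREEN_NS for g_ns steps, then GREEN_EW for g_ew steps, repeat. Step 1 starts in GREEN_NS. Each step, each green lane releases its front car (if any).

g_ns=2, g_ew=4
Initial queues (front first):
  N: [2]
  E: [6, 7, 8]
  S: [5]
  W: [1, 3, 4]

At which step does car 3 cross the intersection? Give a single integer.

Step 1 [NS]: N:car2-GO,E:wait,S:car5-GO,W:wait | queues: N=0 E=3 S=0 W=3
Step 2 [NS]: N:empty,E:wait,S:empty,W:wait | queues: N=0 E=3 S=0 W=3
Step 3 [EW]: N:wait,E:car6-GO,S:wait,W:car1-GO | queues: N=0 E=2 S=0 W=2
Step 4 [EW]: N:wait,E:car7-GO,S:wait,W:car3-GO | queues: N=0 E=1 S=0 W=1
Step 5 [EW]: N:wait,E:car8-GO,S:wait,W:car4-GO | queues: N=0 E=0 S=0 W=0
Car 3 crosses at step 4

4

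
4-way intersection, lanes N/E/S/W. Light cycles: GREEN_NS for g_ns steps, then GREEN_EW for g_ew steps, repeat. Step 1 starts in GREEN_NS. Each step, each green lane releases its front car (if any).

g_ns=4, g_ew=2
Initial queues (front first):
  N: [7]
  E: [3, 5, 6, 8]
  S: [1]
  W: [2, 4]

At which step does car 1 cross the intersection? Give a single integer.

Step 1 [NS]: N:car7-GO,E:wait,S:car1-GO,W:wait | queues: N=0 E=4 S=0 W=2
Step 2 [NS]: N:empty,E:wait,S:empty,W:wait | queues: N=0 E=4 S=0 W=2
Step 3 [NS]: N:empty,E:wait,S:empty,W:wait | queues: N=0 E=4 S=0 W=2
Step 4 [NS]: N:empty,E:wait,S:empty,W:wait | queues: N=0 E=4 S=0 W=2
Step 5 [EW]: N:wait,E:car3-GO,S:wait,W:car2-GO | queues: N=0 E=3 S=0 W=1
Step 6 [EW]: N:wait,E:car5-GO,S:wait,W:car4-GO | queues: N=0 E=2 S=0 W=0
Step 7 [NS]: N:empty,E:wait,S:empty,W:wait | queues: N=0 E=2 S=0 W=0
Step 8 [NS]: N:empty,E:wait,S:empty,W:wait | queues: N=0 E=2 S=0 W=0
Step 9 [NS]: N:empty,E:wait,S:empty,W:wait | queues: N=0 E=2 S=0 W=0
Step 10 [NS]: N:empty,E:wait,S:empty,W:wait | queues: N=0 E=2 S=0 W=0
Step 11 [EW]: N:wait,E:car6-GO,S:wait,W:empty | queues: N=0 E=1 S=0 W=0
Step 12 [EW]: N:wait,E:car8-GO,S:wait,W:empty | queues: N=0 E=0 S=0 W=0
Car 1 crosses at step 1

1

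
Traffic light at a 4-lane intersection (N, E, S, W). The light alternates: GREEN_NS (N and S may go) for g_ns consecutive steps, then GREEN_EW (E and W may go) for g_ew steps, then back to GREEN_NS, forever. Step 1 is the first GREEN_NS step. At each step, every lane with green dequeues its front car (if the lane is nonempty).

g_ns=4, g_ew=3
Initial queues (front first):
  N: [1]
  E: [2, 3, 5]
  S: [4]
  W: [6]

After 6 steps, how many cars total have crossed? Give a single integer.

Step 1 [NS]: N:car1-GO,E:wait,S:car4-GO,W:wait | queues: N=0 E=3 S=0 W=1
Step 2 [NS]: N:empty,E:wait,S:empty,W:wait | queues: N=0 E=3 S=0 W=1
Step 3 [NS]: N:empty,E:wait,S:empty,W:wait | queues: N=0 E=3 S=0 W=1
Step 4 [NS]: N:empty,E:wait,S:empty,W:wait | queues: N=0 E=3 S=0 W=1
Step 5 [EW]: N:wait,E:car2-GO,S:wait,W:car6-GO | queues: N=0 E=2 S=0 W=0
Step 6 [EW]: N:wait,E:car3-GO,S:wait,W:empty | queues: N=0 E=1 S=0 W=0
Cars crossed by step 6: 5

Answer: 5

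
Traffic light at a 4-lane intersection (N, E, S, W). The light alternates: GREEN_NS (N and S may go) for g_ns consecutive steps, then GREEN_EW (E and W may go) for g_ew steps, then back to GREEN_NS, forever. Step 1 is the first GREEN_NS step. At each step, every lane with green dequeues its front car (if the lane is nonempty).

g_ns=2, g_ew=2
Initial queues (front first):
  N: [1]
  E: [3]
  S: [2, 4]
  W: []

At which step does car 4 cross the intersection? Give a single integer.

Step 1 [NS]: N:car1-GO,E:wait,S:car2-GO,W:wait | queues: N=0 E=1 S=1 W=0
Step 2 [NS]: N:empty,E:wait,S:car4-GO,W:wait | queues: N=0 E=1 S=0 W=0
Step 3 [EW]: N:wait,E:car3-GO,S:wait,W:empty | queues: N=0 E=0 S=0 W=0
Car 4 crosses at step 2

2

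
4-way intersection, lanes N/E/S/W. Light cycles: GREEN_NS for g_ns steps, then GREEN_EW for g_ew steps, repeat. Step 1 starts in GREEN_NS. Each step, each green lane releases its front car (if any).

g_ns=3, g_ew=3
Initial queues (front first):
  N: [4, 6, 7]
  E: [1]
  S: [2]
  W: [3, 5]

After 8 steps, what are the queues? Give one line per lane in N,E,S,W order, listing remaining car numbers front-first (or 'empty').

Step 1 [NS]: N:car4-GO,E:wait,S:car2-GO,W:wait | queues: N=2 E=1 S=0 W=2
Step 2 [NS]: N:car6-GO,E:wait,S:empty,W:wait | queues: N=1 E=1 S=0 W=2
Step 3 [NS]: N:car7-GO,E:wait,S:empty,W:wait | queues: N=0 E=1 S=0 W=2
Step 4 [EW]: N:wait,E:car1-GO,S:wait,W:car3-GO | queues: N=0 E=0 S=0 W=1
Step 5 [EW]: N:wait,E:empty,S:wait,W:car5-GO | queues: N=0 E=0 S=0 W=0

N: empty
E: empty
S: empty
W: empty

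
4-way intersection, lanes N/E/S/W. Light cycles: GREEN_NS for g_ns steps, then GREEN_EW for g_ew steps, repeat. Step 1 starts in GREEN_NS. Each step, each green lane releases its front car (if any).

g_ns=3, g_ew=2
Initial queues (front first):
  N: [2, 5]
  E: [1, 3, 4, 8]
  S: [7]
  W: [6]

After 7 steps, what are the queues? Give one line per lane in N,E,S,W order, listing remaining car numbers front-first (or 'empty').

Step 1 [NS]: N:car2-GO,E:wait,S:car7-GO,W:wait | queues: N=1 E=4 S=0 W=1
Step 2 [NS]: N:car5-GO,E:wait,S:empty,W:wait | queues: N=0 E=4 S=0 W=1
Step 3 [NS]: N:empty,E:wait,S:empty,W:wait | queues: N=0 E=4 S=0 W=1
Step 4 [EW]: N:wait,E:car1-GO,S:wait,W:car6-GO | queues: N=0 E=3 S=0 W=0
Step 5 [EW]: N:wait,E:car3-GO,S:wait,W:empty | queues: N=0 E=2 S=0 W=0
Step 6 [NS]: N:empty,E:wait,S:empty,W:wait | queues: N=0 E=2 S=0 W=0
Step 7 [NS]: N:empty,E:wait,S:empty,W:wait | queues: N=0 E=2 S=0 W=0

N: empty
E: 4 8
S: empty
W: empty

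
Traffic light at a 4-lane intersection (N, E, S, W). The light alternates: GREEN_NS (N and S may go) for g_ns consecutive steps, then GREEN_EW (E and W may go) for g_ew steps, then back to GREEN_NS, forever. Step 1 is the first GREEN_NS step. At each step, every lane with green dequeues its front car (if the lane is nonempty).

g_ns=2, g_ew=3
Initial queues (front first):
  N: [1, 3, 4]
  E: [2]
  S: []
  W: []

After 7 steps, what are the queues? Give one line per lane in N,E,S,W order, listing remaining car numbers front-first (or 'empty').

Step 1 [NS]: N:car1-GO,E:wait,S:empty,W:wait | queues: N=2 E=1 S=0 W=0
Step 2 [NS]: N:car3-GO,E:wait,S:empty,W:wait | queues: N=1 E=1 S=0 W=0
Step 3 [EW]: N:wait,E:car2-GO,S:wait,W:empty | queues: N=1 E=0 S=0 W=0
Step 4 [EW]: N:wait,E:empty,S:wait,W:empty | queues: N=1 E=0 S=0 W=0
Step 5 [EW]: N:wait,E:empty,S:wait,W:empty | queues: N=1 E=0 S=0 W=0
Step 6 [NS]: N:car4-GO,E:wait,S:empty,W:wait | queues: N=0 E=0 S=0 W=0

N: empty
E: empty
S: empty
W: empty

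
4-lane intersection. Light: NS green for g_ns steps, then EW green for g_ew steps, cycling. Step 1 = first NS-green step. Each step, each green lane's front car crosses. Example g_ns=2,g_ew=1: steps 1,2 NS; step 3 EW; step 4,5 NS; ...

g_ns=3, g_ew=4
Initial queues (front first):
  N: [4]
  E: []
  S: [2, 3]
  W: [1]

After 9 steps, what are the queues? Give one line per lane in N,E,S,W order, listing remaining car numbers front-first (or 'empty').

Step 1 [NS]: N:car4-GO,E:wait,S:car2-GO,W:wait | queues: N=0 E=0 S=1 W=1
Step 2 [NS]: N:empty,E:wait,S:car3-GO,W:wait | queues: N=0 E=0 S=0 W=1
Step 3 [NS]: N:empty,E:wait,S:empty,W:wait | queues: N=0 E=0 S=0 W=1
Step 4 [EW]: N:wait,E:empty,S:wait,W:car1-GO | queues: N=0 E=0 S=0 W=0

N: empty
E: empty
S: empty
W: empty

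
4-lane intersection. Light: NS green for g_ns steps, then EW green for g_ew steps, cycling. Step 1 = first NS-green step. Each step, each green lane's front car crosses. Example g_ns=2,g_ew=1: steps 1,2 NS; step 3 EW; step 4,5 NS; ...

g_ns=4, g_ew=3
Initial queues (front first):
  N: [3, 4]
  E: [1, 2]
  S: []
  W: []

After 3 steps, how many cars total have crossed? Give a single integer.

Answer: 2

Derivation:
Step 1 [NS]: N:car3-GO,E:wait,S:empty,W:wait | queues: N=1 E=2 S=0 W=0
Step 2 [NS]: N:car4-GO,E:wait,S:empty,W:wait | queues: N=0 E=2 S=0 W=0
Step 3 [NS]: N:empty,E:wait,S:empty,W:wait | queues: N=0 E=2 S=0 W=0
Cars crossed by step 3: 2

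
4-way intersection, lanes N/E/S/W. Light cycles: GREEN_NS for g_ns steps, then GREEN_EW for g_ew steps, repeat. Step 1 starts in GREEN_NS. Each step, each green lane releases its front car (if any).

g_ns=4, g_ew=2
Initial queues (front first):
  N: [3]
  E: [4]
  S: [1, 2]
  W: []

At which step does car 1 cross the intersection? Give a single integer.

Step 1 [NS]: N:car3-GO,E:wait,S:car1-GO,W:wait | queues: N=0 E=1 S=1 W=0
Step 2 [NS]: N:empty,E:wait,S:car2-GO,W:wait | queues: N=0 E=1 S=0 W=0
Step 3 [NS]: N:empty,E:wait,S:empty,W:wait | queues: N=0 E=1 S=0 W=0
Step 4 [NS]: N:empty,E:wait,S:empty,W:wait | queues: N=0 E=1 S=0 W=0
Step 5 [EW]: N:wait,E:car4-GO,S:wait,W:empty | queues: N=0 E=0 S=0 W=0
Car 1 crosses at step 1

1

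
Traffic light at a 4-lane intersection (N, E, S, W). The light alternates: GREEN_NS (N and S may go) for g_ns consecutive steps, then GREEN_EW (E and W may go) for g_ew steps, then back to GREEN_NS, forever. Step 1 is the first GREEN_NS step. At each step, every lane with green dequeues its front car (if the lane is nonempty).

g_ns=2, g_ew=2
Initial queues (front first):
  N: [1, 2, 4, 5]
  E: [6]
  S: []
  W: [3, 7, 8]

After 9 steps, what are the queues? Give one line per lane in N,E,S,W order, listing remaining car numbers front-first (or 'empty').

Step 1 [NS]: N:car1-GO,E:wait,S:empty,W:wait | queues: N=3 E=1 S=0 W=3
Step 2 [NS]: N:car2-GO,E:wait,S:empty,W:wait | queues: N=2 E=1 S=0 W=3
Step 3 [EW]: N:wait,E:car6-GO,S:wait,W:car3-GO | queues: N=2 E=0 S=0 W=2
Step 4 [EW]: N:wait,E:empty,S:wait,W:car7-GO | queues: N=2 E=0 S=0 W=1
Step 5 [NS]: N:car4-GO,E:wait,S:empty,W:wait | queues: N=1 E=0 S=0 W=1
Step 6 [NS]: N:car5-GO,E:wait,S:empty,W:wait | queues: N=0 E=0 S=0 W=1
Step 7 [EW]: N:wait,E:empty,S:wait,W:car8-GO | queues: N=0 E=0 S=0 W=0

N: empty
E: empty
S: empty
W: empty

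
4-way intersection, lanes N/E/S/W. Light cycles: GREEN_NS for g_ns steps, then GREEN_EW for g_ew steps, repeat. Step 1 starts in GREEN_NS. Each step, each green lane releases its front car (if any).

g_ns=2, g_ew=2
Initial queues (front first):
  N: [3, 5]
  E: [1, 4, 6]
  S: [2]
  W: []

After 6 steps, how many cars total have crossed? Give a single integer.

Step 1 [NS]: N:car3-GO,E:wait,S:car2-GO,W:wait | queues: N=1 E=3 S=0 W=0
Step 2 [NS]: N:car5-GO,E:wait,S:empty,W:wait | queues: N=0 E=3 S=0 W=0
Step 3 [EW]: N:wait,E:car1-GO,S:wait,W:empty | queues: N=0 E=2 S=0 W=0
Step 4 [EW]: N:wait,E:car4-GO,S:wait,W:empty | queues: N=0 E=1 S=0 W=0
Step 5 [NS]: N:empty,E:wait,S:empty,W:wait | queues: N=0 E=1 S=0 W=0
Step 6 [NS]: N:empty,E:wait,S:empty,W:wait | queues: N=0 E=1 S=0 W=0
Cars crossed by step 6: 5

Answer: 5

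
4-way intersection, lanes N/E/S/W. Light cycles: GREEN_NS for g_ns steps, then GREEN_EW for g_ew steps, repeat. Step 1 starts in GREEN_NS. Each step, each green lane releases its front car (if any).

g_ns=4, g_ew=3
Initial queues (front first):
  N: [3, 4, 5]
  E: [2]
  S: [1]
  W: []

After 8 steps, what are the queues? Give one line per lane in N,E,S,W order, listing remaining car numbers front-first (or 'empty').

Step 1 [NS]: N:car3-GO,E:wait,S:car1-GO,W:wait | queues: N=2 E=1 S=0 W=0
Step 2 [NS]: N:car4-GO,E:wait,S:empty,W:wait | queues: N=1 E=1 S=0 W=0
Step 3 [NS]: N:car5-GO,E:wait,S:empty,W:wait | queues: N=0 E=1 S=0 W=0
Step 4 [NS]: N:empty,E:wait,S:empty,W:wait | queues: N=0 E=1 S=0 W=0
Step 5 [EW]: N:wait,E:car2-GO,S:wait,W:empty | queues: N=0 E=0 S=0 W=0

N: empty
E: empty
S: empty
W: empty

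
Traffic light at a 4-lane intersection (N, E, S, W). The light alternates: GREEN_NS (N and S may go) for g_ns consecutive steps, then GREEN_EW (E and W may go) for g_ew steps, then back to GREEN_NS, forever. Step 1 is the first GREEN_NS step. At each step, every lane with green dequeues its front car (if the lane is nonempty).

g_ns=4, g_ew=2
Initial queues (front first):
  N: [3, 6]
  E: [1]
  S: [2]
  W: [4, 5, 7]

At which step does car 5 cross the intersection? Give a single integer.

Step 1 [NS]: N:car3-GO,E:wait,S:car2-GO,W:wait | queues: N=1 E=1 S=0 W=3
Step 2 [NS]: N:car6-GO,E:wait,S:empty,W:wait | queues: N=0 E=1 S=0 W=3
Step 3 [NS]: N:empty,E:wait,S:empty,W:wait | queues: N=0 E=1 S=0 W=3
Step 4 [NS]: N:empty,E:wait,S:empty,W:wait | queues: N=0 E=1 S=0 W=3
Step 5 [EW]: N:wait,E:car1-GO,S:wait,W:car4-GO | queues: N=0 E=0 S=0 W=2
Step 6 [EW]: N:wait,E:empty,S:wait,W:car5-GO | queues: N=0 E=0 S=0 W=1
Step 7 [NS]: N:empty,E:wait,S:empty,W:wait | queues: N=0 E=0 S=0 W=1
Step 8 [NS]: N:empty,E:wait,S:empty,W:wait | queues: N=0 E=0 S=0 W=1
Step 9 [NS]: N:empty,E:wait,S:empty,W:wait | queues: N=0 E=0 S=0 W=1
Step 10 [NS]: N:empty,E:wait,S:empty,W:wait | queues: N=0 E=0 S=0 W=1
Step 11 [EW]: N:wait,E:empty,S:wait,W:car7-GO | queues: N=0 E=0 S=0 W=0
Car 5 crosses at step 6

6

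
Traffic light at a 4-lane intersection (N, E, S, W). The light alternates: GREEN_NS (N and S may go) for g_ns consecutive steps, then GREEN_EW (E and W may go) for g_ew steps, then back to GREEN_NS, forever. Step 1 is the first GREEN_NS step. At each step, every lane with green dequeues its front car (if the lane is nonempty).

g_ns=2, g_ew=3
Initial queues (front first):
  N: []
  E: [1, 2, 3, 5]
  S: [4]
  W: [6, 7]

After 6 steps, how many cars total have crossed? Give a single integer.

Answer: 6

Derivation:
Step 1 [NS]: N:empty,E:wait,S:car4-GO,W:wait | queues: N=0 E=4 S=0 W=2
Step 2 [NS]: N:empty,E:wait,S:empty,W:wait | queues: N=0 E=4 S=0 W=2
Step 3 [EW]: N:wait,E:car1-GO,S:wait,W:car6-GO | queues: N=0 E=3 S=0 W=1
Step 4 [EW]: N:wait,E:car2-GO,S:wait,W:car7-GO | queues: N=0 E=2 S=0 W=0
Step 5 [EW]: N:wait,E:car3-GO,S:wait,W:empty | queues: N=0 E=1 S=0 W=0
Step 6 [NS]: N:empty,E:wait,S:empty,W:wait | queues: N=0 E=1 S=0 W=0
Cars crossed by step 6: 6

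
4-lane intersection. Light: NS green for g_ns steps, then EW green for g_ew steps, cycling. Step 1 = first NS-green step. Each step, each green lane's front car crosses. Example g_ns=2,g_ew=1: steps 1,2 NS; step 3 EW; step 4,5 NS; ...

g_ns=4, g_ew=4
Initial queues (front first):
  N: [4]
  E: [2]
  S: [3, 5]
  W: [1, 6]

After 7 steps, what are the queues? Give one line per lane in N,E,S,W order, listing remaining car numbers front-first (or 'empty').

Step 1 [NS]: N:car4-GO,E:wait,S:car3-GO,W:wait | queues: N=0 E=1 S=1 W=2
Step 2 [NS]: N:empty,E:wait,S:car5-GO,W:wait | queues: N=0 E=1 S=0 W=2
Step 3 [NS]: N:empty,E:wait,S:empty,W:wait | queues: N=0 E=1 S=0 W=2
Step 4 [NS]: N:empty,E:wait,S:empty,W:wait | queues: N=0 E=1 S=0 W=2
Step 5 [EW]: N:wait,E:car2-GO,S:wait,W:car1-GO | queues: N=0 E=0 S=0 W=1
Step 6 [EW]: N:wait,E:empty,S:wait,W:car6-GO | queues: N=0 E=0 S=0 W=0

N: empty
E: empty
S: empty
W: empty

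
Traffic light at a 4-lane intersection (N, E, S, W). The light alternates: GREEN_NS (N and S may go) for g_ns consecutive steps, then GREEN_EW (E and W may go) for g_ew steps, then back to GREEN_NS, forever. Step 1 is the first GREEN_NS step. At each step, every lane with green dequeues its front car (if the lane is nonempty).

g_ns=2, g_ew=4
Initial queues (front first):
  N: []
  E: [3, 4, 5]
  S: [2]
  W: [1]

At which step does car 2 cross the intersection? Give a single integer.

Step 1 [NS]: N:empty,E:wait,S:car2-GO,W:wait | queues: N=0 E=3 S=0 W=1
Step 2 [NS]: N:empty,E:wait,S:empty,W:wait | queues: N=0 E=3 S=0 W=1
Step 3 [EW]: N:wait,E:car3-GO,S:wait,W:car1-GO | queues: N=0 E=2 S=0 W=0
Step 4 [EW]: N:wait,E:car4-GO,S:wait,W:empty | queues: N=0 E=1 S=0 W=0
Step 5 [EW]: N:wait,E:car5-GO,S:wait,W:empty | queues: N=0 E=0 S=0 W=0
Car 2 crosses at step 1

1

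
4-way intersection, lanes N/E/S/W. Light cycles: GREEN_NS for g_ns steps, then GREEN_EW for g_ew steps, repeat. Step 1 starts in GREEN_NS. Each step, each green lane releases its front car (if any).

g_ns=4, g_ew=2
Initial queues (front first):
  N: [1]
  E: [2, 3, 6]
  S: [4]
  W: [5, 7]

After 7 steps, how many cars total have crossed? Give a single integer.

Answer: 6

Derivation:
Step 1 [NS]: N:car1-GO,E:wait,S:car4-GO,W:wait | queues: N=0 E=3 S=0 W=2
Step 2 [NS]: N:empty,E:wait,S:empty,W:wait | queues: N=0 E=3 S=0 W=2
Step 3 [NS]: N:empty,E:wait,S:empty,W:wait | queues: N=0 E=3 S=0 W=2
Step 4 [NS]: N:empty,E:wait,S:empty,W:wait | queues: N=0 E=3 S=0 W=2
Step 5 [EW]: N:wait,E:car2-GO,S:wait,W:car5-GO | queues: N=0 E=2 S=0 W=1
Step 6 [EW]: N:wait,E:car3-GO,S:wait,W:car7-GO | queues: N=0 E=1 S=0 W=0
Step 7 [NS]: N:empty,E:wait,S:empty,W:wait | queues: N=0 E=1 S=0 W=0
Cars crossed by step 7: 6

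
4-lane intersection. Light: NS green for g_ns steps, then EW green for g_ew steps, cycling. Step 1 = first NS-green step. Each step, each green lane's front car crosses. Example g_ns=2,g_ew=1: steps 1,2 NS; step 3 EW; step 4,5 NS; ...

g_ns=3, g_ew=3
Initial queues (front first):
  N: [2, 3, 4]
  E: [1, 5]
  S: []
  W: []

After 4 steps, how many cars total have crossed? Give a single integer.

Step 1 [NS]: N:car2-GO,E:wait,S:empty,W:wait | queues: N=2 E=2 S=0 W=0
Step 2 [NS]: N:car3-GO,E:wait,S:empty,W:wait | queues: N=1 E=2 S=0 W=0
Step 3 [NS]: N:car4-GO,E:wait,S:empty,W:wait | queues: N=0 E=2 S=0 W=0
Step 4 [EW]: N:wait,E:car1-GO,S:wait,W:empty | queues: N=0 E=1 S=0 W=0
Cars crossed by step 4: 4

Answer: 4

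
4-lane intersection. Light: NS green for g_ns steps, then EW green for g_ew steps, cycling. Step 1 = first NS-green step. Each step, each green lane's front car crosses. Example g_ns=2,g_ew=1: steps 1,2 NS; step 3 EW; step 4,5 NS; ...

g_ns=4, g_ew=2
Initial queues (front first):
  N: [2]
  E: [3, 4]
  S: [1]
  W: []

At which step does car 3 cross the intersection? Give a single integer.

Step 1 [NS]: N:car2-GO,E:wait,S:car1-GO,W:wait | queues: N=0 E=2 S=0 W=0
Step 2 [NS]: N:empty,E:wait,S:empty,W:wait | queues: N=0 E=2 S=0 W=0
Step 3 [NS]: N:empty,E:wait,S:empty,W:wait | queues: N=0 E=2 S=0 W=0
Step 4 [NS]: N:empty,E:wait,S:empty,W:wait | queues: N=0 E=2 S=0 W=0
Step 5 [EW]: N:wait,E:car3-GO,S:wait,W:empty | queues: N=0 E=1 S=0 W=0
Step 6 [EW]: N:wait,E:car4-GO,S:wait,W:empty | queues: N=0 E=0 S=0 W=0
Car 3 crosses at step 5

5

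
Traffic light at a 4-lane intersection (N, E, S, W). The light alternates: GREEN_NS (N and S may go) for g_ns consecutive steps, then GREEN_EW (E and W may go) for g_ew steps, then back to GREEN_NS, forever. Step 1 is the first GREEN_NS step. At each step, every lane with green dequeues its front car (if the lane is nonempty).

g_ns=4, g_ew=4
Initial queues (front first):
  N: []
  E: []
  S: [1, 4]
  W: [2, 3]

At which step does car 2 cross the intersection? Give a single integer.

Step 1 [NS]: N:empty,E:wait,S:car1-GO,W:wait | queues: N=0 E=0 S=1 W=2
Step 2 [NS]: N:empty,E:wait,S:car4-GO,W:wait | queues: N=0 E=0 S=0 W=2
Step 3 [NS]: N:empty,E:wait,S:empty,W:wait | queues: N=0 E=0 S=0 W=2
Step 4 [NS]: N:empty,E:wait,S:empty,W:wait | queues: N=0 E=0 S=0 W=2
Step 5 [EW]: N:wait,E:empty,S:wait,W:car2-GO | queues: N=0 E=0 S=0 W=1
Step 6 [EW]: N:wait,E:empty,S:wait,W:car3-GO | queues: N=0 E=0 S=0 W=0
Car 2 crosses at step 5

5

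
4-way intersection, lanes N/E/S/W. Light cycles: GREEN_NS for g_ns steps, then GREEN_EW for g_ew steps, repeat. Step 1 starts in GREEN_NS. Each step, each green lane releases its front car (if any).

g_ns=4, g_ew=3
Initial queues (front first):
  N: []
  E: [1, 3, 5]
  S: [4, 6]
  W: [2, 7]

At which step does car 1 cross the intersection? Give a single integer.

Step 1 [NS]: N:empty,E:wait,S:car4-GO,W:wait | queues: N=0 E=3 S=1 W=2
Step 2 [NS]: N:empty,E:wait,S:car6-GO,W:wait | queues: N=0 E=3 S=0 W=2
Step 3 [NS]: N:empty,E:wait,S:empty,W:wait | queues: N=0 E=3 S=0 W=2
Step 4 [NS]: N:empty,E:wait,S:empty,W:wait | queues: N=0 E=3 S=0 W=2
Step 5 [EW]: N:wait,E:car1-GO,S:wait,W:car2-GO | queues: N=0 E=2 S=0 W=1
Step 6 [EW]: N:wait,E:car3-GO,S:wait,W:car7-GO | queues: N=0 E=1 S=0 W=0
Step 7 [EW]: N:wait,E:car5-GO,S:wait,W:empty | queues: N=0 E=0 S=0 W=0
Car 1 crosses at step 5

5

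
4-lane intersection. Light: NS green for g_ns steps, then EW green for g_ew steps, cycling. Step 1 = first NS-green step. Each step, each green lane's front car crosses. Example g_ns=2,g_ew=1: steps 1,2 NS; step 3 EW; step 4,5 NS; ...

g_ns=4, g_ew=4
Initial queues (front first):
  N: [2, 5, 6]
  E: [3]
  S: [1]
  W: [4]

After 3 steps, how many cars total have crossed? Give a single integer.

Step 1 [NS]: N:car2-GO,E:wait,S:car1-GO,W:wait | queues: N=2 E=1 S=0 W=1
Step 2 [NS]: N:car5-GO,E:wait,S:empty,W:wait | queues: N=1 E=1 S=0 W=1
Step 3 [NS]: N:car6-GO,E:wait,S:empty,W:wait | queues: N=0 E=1 S=0 W=1
Cars crossed by step 3: 4

Answer: 4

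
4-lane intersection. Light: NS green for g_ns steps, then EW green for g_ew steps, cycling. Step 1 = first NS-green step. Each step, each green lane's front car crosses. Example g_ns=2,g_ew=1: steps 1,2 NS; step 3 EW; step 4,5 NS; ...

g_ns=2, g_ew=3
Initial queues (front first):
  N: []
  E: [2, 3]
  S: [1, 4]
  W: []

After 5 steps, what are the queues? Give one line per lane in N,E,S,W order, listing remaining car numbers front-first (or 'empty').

Step 1 [NS]: N:empty,E:wait,S:car1-GO,W:wait | queues: N=0 E=2 S=1 W=0
Step 2 [NS]: N:empty,E:wait,S:car4-GO,W:wait | queues: N=0 E=2 S=0 W=0
Step 3 [EW]: N:wait,E:car2-GO,S:wait,W:empty | queues: N=0 E=1 S=0 W=0
Step 4 [EW]: N:wait,E:car3-GO,S:wait,W:empty | queues: N=0 E=0 S=0 W=0

N: empty
E: empty
S: empty
W: empty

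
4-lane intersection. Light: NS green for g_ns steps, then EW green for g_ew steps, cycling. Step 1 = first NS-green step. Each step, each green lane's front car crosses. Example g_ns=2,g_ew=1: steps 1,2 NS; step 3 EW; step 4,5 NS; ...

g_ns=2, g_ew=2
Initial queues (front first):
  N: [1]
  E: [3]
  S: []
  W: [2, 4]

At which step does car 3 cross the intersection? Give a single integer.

Step 1 [NS]: N:car1-GO,E:wait,S:empty,W:wait | queues: N=0 E=1 S=0 W=2
Step 2 [NS]: N:empty,E:wait,S:empty,W:wait | queues: N=0 E=1 S=0 W=2
Step 3 [EW]: N:wait,E:car3-GO,S:wait,W:car2-GO | queues: N=0 E=0 S=0 W=1
Step 4 [EW]: N:wait,E:empty,S:wait,W:car4-GO | queues: N=0 E=0 S=0 W=0
Car 3 crosses at step 3

3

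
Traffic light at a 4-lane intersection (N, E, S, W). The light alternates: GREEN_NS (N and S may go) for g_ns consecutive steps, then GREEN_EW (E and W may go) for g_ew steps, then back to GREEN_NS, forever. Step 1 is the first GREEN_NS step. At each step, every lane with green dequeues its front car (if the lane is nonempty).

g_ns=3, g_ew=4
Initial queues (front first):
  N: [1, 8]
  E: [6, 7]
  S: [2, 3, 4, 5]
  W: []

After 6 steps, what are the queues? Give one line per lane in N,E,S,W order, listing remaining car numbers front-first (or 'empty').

Step 1 [NS]: N:car1-GO,E:wait,S:car2-GO,W:wait | queues: N=1 E=2 S=3 W=0
Step 2 [NS]: N:car8-GO,E:wait,S:car3-GO,W:wait | queues: N=0 E=2 S=2 W=0
Step 3 [NS]: N:empty,E:wait,S:car4-GO,W:wait | queues: N=0 E=2 S=1 W=0
Step 4 [EW]: N:wait,E:car6-GO,S:wait,W:empty | queues: N=0 E=1 S=1 W=0
Step 5 [EW]: N:wait,E:car7-GO,S:wait,W:empty | queues: N=0 E=0 S=1 W=0
Step 6 [EW]: N:wait,E:empty,S:wait,W:empty | queues: N=0 E=0 S=1 W=0

N: empty
E: empty
S: 5
W: empty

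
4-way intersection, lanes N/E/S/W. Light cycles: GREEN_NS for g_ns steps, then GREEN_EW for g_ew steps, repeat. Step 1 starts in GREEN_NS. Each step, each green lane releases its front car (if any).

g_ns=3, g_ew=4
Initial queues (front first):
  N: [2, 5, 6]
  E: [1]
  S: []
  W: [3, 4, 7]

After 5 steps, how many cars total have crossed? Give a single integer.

Step 1 [NS]: N:car2-GO,E:wait,S:empty,W:wait | queues: N=2 E=1 S=0 W=3
Step 2 [NS]: N:car5-GO,E:wait,S:empty,W:wait | queues: N=1 E=1 S=0 W=3
Step 3 [NS]: N:car6-GO,E:wait,S:empty,W:wait | queues: N=0 E=1 S=0 W=3
Step 4 [EW]: N:wait,E:car1-GO,S:wait,W:car3-GO | queues: N=0 E=0 S=0 W=2
Step 5 [EW]: N:wait,E:empty,S:wait,W:car4-GO | queues: N=0 E=0 S=0 W=1
Cars crossed by step 5: 6

Answer: 6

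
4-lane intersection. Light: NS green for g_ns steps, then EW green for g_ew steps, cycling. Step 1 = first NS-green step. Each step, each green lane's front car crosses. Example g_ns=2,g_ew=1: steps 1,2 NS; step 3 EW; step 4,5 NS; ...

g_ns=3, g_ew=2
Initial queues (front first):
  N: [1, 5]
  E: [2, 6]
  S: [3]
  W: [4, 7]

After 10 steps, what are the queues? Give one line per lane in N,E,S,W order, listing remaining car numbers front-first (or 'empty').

Step 1 [NS]: N:car1-GO,E:wait,S:car3-GO,W:wait | queues: N=1 E=2 S=0 W=2
Step 2 [NS]: N:car5-GO,E:wait,S:empty,W:wait | queues: N=0 E=2 S=0 W=2
Step 3 [NS]: N:empty,E:wait,S:empty,W:wait | queues: N=0 E=2 S=0 W=2
Step 4 [EW]: N:wait,E:car2-GO,S:wait,W:car4-GO | queues: N=0 E=1 S=0 W=1
Step 5 [EW]: N:wait,E:car6-GO,S:wait,W:car7-GO | queues: N=0 E=0 S=0 W=0

N: empty
E: empty
S: empty
W: empty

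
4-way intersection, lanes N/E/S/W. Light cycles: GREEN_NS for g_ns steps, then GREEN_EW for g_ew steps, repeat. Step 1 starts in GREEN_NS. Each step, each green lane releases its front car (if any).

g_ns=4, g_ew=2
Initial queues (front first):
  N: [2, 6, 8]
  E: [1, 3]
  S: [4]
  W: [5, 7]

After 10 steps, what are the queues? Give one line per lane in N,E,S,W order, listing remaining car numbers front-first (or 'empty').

Step 1 [NS]: N:car2-GO,E:wait,S:car4-GO,W:wait | queues: N=2 E=2 S=0 W=2
Step 2 [NS]: N:car6-GO,E:wait,S:empty,W:wait | queues: N=1 E=2 S=0 W=2
Step 3 [NS]: N:car8-GO,E:wait,S:empty,W:wait | queues: N=0 E=2 S=0 W=2
Step 4 [NS]: N:empty,E:wait,S:empty,W:wait | queues: N=0 E=2 S=0 W=2
Step 5 [EW]: N:wait,E:car1-GO,S:wait,W:car5-GO | queues: N=0 E=1 S=0 W=1
Step 6 [EW]: N:wait,E:car3-GO,S:wait,W:car7-GO | queues: N=0 E=0 S=0 W=0

N: empty
E: empty
S: empty
W: empty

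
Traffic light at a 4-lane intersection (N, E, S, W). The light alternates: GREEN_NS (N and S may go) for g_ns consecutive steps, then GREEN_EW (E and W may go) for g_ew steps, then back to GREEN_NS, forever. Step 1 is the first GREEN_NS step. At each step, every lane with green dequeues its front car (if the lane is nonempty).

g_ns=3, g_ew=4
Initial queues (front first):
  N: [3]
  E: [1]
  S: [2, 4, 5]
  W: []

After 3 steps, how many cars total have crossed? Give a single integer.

Step 1 [NS]: N:car3-GO,E:wait,S:car2-GO,W:wait | queues: N=0 E=1 S=2 W=0
Step 2 [NS]: N:empty,E:wait,S:car4-GO,W:wait | queues: N=0 E=1 S=1 W=0
Step 3 [NS]: N:empty,E:wait,S:car5-GO,W:wait | queues: N=0 E=1 S=0 W=0
Cars crossed by step 3: 4

Answer: 4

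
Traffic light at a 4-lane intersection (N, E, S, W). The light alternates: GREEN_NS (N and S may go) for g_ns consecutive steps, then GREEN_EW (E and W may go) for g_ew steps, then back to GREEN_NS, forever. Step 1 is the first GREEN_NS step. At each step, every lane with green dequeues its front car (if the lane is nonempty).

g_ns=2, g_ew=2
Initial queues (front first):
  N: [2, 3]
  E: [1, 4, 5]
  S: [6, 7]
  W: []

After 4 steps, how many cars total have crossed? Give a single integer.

Step 1 [NS]: N:car2-GO,E:wait,S:car6-GO,W:wait | queues: N=1 E=3 S=1 W=0
Step 2 [NS]: N:car3-GO,E:wait,S:car7-GO,W:wait | queues: N=0 E=3 S=0 W=0
Step 3 [EW]: N:wait,E:car1-GO,S:wait,W:empty | queues: N=0 E=2 S=0 W=0
Step 4 [EW]: N:wait,E:car4-GO,S:wait,W:empty | queues: N=0 E=1 S=0 W=0
Cars crossed by step 4: 6

Answer: 6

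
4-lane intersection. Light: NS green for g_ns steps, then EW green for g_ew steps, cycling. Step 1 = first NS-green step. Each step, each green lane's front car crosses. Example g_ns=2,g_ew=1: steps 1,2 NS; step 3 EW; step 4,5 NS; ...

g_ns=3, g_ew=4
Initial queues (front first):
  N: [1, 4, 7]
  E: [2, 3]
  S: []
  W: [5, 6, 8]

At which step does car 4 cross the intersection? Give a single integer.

Step 1 [NS]: N:car1-GO,E:wait,S:empty,W:wait | queues: N=2 E=2 S=0 W=3
Step 2 [NS]: N:car4-GO,E:wait,S:empty,W:wait | queues: N=1 E=2 S=0 W=3
Step 3 [NS]: N:car7-GO,E:wait,S:empty,W:wait | queues: N=0 E=2 S=0 W=3
Step 4 [EW]: N:wait,E:car2-GO,S:wait,W:car5-GO | queues: N=0 E=1 S=0 W=2
Step 5 [EW]: N:wait,E:car3-GO,S:wait,W:car6-GO | queues: N=0 E=0 S=0 W=1
Step 6 [EW]: N:wait,E:empty,S:wait,W:car8-GO | queues: N=0 E=0 S=0 W=0
Car 4 crosses at step 2

2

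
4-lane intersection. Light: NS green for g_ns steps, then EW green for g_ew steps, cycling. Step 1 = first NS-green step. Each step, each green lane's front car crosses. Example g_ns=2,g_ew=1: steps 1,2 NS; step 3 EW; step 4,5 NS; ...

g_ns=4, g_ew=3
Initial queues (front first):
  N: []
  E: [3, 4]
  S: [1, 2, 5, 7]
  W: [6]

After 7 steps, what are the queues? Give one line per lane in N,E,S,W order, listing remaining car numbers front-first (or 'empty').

Step 1 [NS]: N:empty,E:wait,S:car1-GO,W:wait | queues: N=0 E=2 S=3 W=1
Step 2 [NS]: N:empty,E:wait,S:car2-GO,W:wait | queues: N=0 E=2 S=2 W=1
Step 3 [NS]: N:empty,E:wait,S:car5-GO,W:wait | queues: N=0 E=2 S=1 W=1
Step 4 [NS]: N:empty,E:wait,S:car7-GO,W:wait | queues: N=0 E=2 S=0 W=1
Step 5 [EW]: N:wait,E:car3-GO,S:wait,W:car6-GO | queues: N=0 E=1 S=0 W=0
Step 6 [EW]: N:wait,E:car4-GO,S:wait,W:empty | queues: N=0 E=0 S=0 W=0

N: empty
E: empty
S: empty
W: empty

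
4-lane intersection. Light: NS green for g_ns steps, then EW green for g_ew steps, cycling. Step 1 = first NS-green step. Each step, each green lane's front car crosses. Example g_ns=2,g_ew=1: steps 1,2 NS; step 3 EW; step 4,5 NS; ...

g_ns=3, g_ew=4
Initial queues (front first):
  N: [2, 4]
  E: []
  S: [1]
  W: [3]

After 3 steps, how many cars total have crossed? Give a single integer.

Answer: 3

Derivation:
Step 1 [NS]: N:car2-GO,E:wait,S:car1-GO,W:wait | queues: N=1 E=0 S=0 W=1
Step 2 [NS]: N:car4-GO,E:wait,S:empty,W:wait | queues: N=0 E=0 S=0 W=1
Step 3 [NS]: N:empty,E:wait,S:empty,W:wait | queues: N=0 E=0 S=0 W=1
Cars crossed by step 3: 3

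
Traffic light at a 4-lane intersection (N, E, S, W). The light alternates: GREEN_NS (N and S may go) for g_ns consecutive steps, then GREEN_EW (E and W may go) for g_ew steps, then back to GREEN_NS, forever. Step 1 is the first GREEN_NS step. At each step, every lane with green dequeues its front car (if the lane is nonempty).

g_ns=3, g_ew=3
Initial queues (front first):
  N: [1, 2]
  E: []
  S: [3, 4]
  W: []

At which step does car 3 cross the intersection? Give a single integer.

Step 1 [NS]: N:car1-GO,E:wait,S:car3-GO,W:wait | queues: N=1 E=0 S=1 W=0
Step 2 [NS]: N:car2-GO,E:wait,S:car4-GO,W:wait | queues: N=0 E=0 S=0 W=0
Car 3 crosses at step 1

1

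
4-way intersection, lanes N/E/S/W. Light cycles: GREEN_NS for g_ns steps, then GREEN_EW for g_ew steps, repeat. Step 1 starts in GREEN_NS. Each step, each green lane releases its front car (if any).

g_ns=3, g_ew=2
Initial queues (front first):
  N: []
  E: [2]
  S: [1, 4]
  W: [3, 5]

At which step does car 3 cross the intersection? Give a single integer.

Step 1 [NS]: N:empty,E:wait,S:car1-GO,W:wait | queues: N=0 E=1 S=1 W=2
Step 2 [NS]: N:empty,E:wait,S:car4-GO,W:wait | queues: N=0 E=1 S=0 W=2
Step 3 [NS]: N:empty,E:wait,S:empty,W:wait | queues: N=0 E=1 S=0 W=2
Step 4 [EW]: N:wait,E:car2-GO,S:wait,W:car3-GO | queues: N=0 E=0 S=0 W=1
Step 5 [EW]: N:wait,E:empty,S:wait,W:car5-GO | queues: N=0 E=0 S=0 W=0
Car 3 crosses at step 4

4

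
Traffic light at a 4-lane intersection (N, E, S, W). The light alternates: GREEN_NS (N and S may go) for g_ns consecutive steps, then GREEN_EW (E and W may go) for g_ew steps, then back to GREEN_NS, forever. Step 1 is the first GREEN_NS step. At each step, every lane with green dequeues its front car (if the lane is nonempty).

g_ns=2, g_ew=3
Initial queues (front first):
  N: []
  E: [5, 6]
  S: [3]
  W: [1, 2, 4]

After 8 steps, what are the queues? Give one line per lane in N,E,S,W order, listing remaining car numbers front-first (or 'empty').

Step 1 [NS]: N:empty,E:wait,S:car3-GO,W:wait | queues: N=0 E=2 S=0 W=3
Step 2 [NS]: N:empty,E:wait,S:empty,W:wait | queues: N=0 E=2 S=0 W=3
Step 3 [EW]: N:wait,E:car5-GO,S:wait,W:car1-GO | queues: N=0 E=1 S=0 W=2
Step 4 [EW]: N:wait,E:car6-GO,S:wait,W:car2-GO | queues: N=0 E=0 S=0 W=1
Step 5 [EW]: N:wait,E:empty,S:wait,W:car4-GO | queues: N=0 E=0 S=0 W=0

N: empty
E: empty
S: empty
W: empty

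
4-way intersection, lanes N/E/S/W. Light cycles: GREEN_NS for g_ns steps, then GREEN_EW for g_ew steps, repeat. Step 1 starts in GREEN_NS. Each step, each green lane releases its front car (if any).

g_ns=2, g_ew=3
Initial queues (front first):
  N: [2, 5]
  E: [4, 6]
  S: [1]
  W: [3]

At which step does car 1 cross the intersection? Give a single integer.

Step 1 [NS]: N:car2-GO,E:wait,S:car1-GO,W:wait | queues: N=1 E=2 S=0 W=1
Step 2 [NS]: N:car5-GO,E:wait,S:empty,W:wait | queues: N=0 E=2 S=0 W=1
Step 3 [EW]: N:wait,E:car4-GO,S:wait,W:car3-GO | queues: N=0 E=1 S=0 W=0
Step 4 [EW]: N:wait,E:car6-GO,S:wait,W:empty | queues: N=0 E=0 S=0 W=0
Car 1 crosses at step 1

1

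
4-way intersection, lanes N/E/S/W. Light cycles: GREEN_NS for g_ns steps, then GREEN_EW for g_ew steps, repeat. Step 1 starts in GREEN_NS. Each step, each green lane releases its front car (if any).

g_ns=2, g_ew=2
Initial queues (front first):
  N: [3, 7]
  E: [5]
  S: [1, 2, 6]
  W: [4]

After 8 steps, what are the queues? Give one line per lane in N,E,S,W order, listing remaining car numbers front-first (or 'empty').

Step 1 [NS]: N:car3-GO,E:wait,S:car1-GO,W:wait | queues: N=1 E=1 S=2 W=1
Step 2 [NS]: N:car7-GO,E:wait,S:car2-GO,W:wait | queues: N=0 E=1 S=1 W=1
Step 3 [EW]: N:wait,E:car5-GO,S:wait,W:car4-GO | queues: N=0 E=0 S=1 W=0
Step 4 [EW]: N:wait,E:empty,S:wait,W:empty | queues: N=0 E=0 S=1 W=0
Step 5 [NS]: N:empty,E:wait,S:car6-GO,W:wait | queues: N=0 E=0 S=0 W=0

N: empty
E: empty
S: empty
W: empty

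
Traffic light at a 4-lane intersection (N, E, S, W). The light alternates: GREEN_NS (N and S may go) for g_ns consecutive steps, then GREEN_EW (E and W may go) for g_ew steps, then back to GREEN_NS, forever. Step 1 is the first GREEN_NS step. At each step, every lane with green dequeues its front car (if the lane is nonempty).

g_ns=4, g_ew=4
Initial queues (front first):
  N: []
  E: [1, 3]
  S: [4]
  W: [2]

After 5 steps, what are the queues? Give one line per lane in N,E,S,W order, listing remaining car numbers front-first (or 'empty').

Step 1 [NS]: N:empty,E:wait,S:car4-GO,W:wait | queues: N=0 E=2 S=0 W=1
Step 2 [NS]: N:empty,E:wait,S:empty,W:wait | queues: N=0 E=2 S=0 W=1
Step 3 [NS]: N:empty,E:wait,S:empty,W:wait | queues: N=0 E=2 S=0 W=1
Step 4 [NS]: N:empty,E:wait,S:empty,W:wait | queues: N=0 E=2 S=0 W=1
Step 5 [EW]: N:wait,E:car1-GO,S:wait,W:car2-GO | queues: N=0 E=1 S=0 W=0

N: empty
E: 3
S: empty
W: empty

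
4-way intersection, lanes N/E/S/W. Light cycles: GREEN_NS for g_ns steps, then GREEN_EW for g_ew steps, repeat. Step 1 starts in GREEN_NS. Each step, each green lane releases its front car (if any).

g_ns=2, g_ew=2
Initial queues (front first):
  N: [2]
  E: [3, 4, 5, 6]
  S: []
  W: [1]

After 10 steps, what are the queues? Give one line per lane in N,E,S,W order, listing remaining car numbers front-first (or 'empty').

Step 1 [NS]: N:car2-GO,E:wait,S:empty,W:wait | queues: N=0 E=4 S=0 W=1
Step 2 [NS]: N:empty,E:wait,S:empty,W:wait | queues: N=0 E=4 S=0 W=1
Step 3 [EW]: N:wait,E:car3-GO,S:wait,W:car1-GO | queues: N=0 E=3 S=0 W=0
Step 4 [EW]: N:wait,E:car4-GO,S:wait,W:empty | queues: N=0 E=2 S=0 W=0
Step 5 [NS]: N:empty,E:wait,S:empty,W:wait | queues: N=0 E=2 S=0 W=0
Step 6 [NS]: N:empty,E:wait,S:empty,W:wait | queues: N=0 E=2 S=0 W=0
Step 7 [EW]: N:wait,E:car5-GO,S:wait,W:empty | queues: N=0 E=1 S=0 W=0
Step 8 [EW]: N:wait,E:car6-GO,S:wait,W:empty | queues: N=0 E=0 S=0 W=0

N: empty
E: empty
S: empty
W: empty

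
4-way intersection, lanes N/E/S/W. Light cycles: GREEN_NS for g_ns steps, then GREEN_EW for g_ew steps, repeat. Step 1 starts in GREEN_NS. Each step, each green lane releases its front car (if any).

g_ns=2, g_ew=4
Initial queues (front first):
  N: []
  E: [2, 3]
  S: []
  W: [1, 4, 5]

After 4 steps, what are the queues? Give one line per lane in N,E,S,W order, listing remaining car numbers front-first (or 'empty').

Step 1 [NS]: N:empty,E:wait,S:empty,W:wait | queues: N=0 E=2 S=0 W=3
Step 2 [NS]: N:empty,E:wait,S:empty,W:wait | queues: N=0 E=2 S=0 W=3
Step 3 [EW]: N:wait,E:car2-GO,S:wait,W:car1-GO | queues: N=0 E=1 S=0 W=2
Step 4 [EW]: N:wait,E:car3-GO,S:wait,W:car4-GO | queues: N=0 E=0 S=0 W=1

N: empty
E: empty
S: empty
W: 5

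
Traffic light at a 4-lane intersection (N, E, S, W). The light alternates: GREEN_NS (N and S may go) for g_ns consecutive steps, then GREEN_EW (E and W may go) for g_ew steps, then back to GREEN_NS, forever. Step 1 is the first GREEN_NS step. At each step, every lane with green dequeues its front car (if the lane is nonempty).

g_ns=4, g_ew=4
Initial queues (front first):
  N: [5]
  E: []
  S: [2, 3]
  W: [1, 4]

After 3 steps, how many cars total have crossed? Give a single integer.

Step 1 [NS]: N:car5-GO,E:wait,S:car2-GO,W:wait | queues: N=0 E=0 S=1 W=2
Step 2 [NS]: N:empty,E:wait,S:car3-GO,W:wait | queues: N=0 E=0 S=0 W=2
Step 3 [NS]: N:empty,E:wait,S:empty,W:wait | queues: N=0 E=0 S=0 W=2
Cars crossed by step 3: 3

Answer: 3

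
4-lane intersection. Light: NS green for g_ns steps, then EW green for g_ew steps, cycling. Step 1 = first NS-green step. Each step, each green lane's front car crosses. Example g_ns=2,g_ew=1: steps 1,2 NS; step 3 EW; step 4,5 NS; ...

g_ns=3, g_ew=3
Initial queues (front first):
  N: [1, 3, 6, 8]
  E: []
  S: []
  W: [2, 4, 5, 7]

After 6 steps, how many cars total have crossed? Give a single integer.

Step 1 [NS]: N:car1-GO,E:wait,S:empty,W:wait | queues: N=3 E=0 S=0 W=4
Step 2 [NS]: N:car3-GO,E:wait,S:empty,W:wait | queues: N=2 E=0 S=0 W=4
Step 3 [NS]: N:car6-GO,E:wait,S:empty,W:wait | queues: N=1 E=0 S=0 W=4
Step 4 [EW]: N:wait,E:empty,S:wait,W:car2-GO | queues: N=1 E=0 S=0 W=3
Step 5 [EW]: N:wait,E:empty,S:wait,W:car4-GO | queues: N=1 E=0 S=0 W=2
Step 6 [EW]: N:wait,E:empty,S:wait,W:car5-GO | queues: N=1 E=0 S=0 W=1
Cars crossed by step 6: 6

Answer: 6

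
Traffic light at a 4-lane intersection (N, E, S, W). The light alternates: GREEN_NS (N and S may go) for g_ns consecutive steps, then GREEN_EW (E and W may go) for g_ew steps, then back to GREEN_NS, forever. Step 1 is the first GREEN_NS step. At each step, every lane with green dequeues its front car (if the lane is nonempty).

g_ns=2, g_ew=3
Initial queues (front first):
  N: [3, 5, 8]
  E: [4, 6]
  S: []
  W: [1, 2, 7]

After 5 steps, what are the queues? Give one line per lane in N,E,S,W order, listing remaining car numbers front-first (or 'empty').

Step 1 [NS]: N:car3-GO,E:wait,S:empty,W:wait | queues: N=2 E=2 S=0 W=3
Step 2 [NS]: N:car5-GO,E:wait,S:empty,W:wait | queues: N=1 E=2 S=0 W=3
Step 3 [EW]: N:wait,E:car4-GO,S:wait,W:car1-GO | queues: N=1 E=1 S=0 W=2
Step 4 [EW]: N:wait,E:car6-GO,S:wait,W:car2-GO | queues: N=1 E=0 S=0 W=1
Step 5 [EW]: N:wait,E:empty,S:wait,W:car7-GO | queues: N=1 E=0 S=0 W=0

N: 8
E: empty
S: empty
W: empty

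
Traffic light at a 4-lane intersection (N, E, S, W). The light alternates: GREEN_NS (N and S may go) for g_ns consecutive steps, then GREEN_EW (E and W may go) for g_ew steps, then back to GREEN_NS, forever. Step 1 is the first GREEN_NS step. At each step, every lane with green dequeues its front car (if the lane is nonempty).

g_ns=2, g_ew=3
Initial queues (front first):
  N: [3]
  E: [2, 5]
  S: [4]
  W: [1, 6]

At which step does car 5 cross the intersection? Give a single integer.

Step 1 [NS]: N:car3-GO,E:wait,S:car4-GO,W:wait | queues: N=0 E=2 S=0 W=2
Step 2 [NS]: N:empty,E:wait,S:empty,W:wait | queues: N=0 E=2 S=0 W=2
Step 3 [EW]: N:wait,E:car2-GO,S:wait,W:car1-GO | queues: N=0 E=1 S=0 W=1
Step 4 [EW]: N:wait,E:car5-GO,S:wait,W:car6-GO | queues: N=0 E=0 S=0 W=0
Car 5 crosses at step 4

4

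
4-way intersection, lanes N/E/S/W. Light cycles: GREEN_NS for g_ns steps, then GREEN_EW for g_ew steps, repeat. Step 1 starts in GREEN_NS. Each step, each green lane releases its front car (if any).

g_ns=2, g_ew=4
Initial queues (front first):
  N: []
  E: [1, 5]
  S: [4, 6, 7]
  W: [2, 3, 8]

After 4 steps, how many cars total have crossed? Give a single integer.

Step 1 [NS]: N:empty,E:wait,S:car4-GO,W:wait | queues: N=0 E=2 S=2 W=3
Step 2 [NS]: N:empty,E:wait,S:car6-GO,W:wait | queues: N=0 E=2 S=1 W=3
Step 3 [EW]: N:wait,E:car1-GO,S:wait,W:car2-GO | queues: N=0 E=1 S=1 W=2
Step 4 [EW]: N:wait,E:car5-GO,S:wait,W:car3-GO | queues: N=0 E=0 S=1 W=1
Cars crossed by step 4: 6

Answer: 6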